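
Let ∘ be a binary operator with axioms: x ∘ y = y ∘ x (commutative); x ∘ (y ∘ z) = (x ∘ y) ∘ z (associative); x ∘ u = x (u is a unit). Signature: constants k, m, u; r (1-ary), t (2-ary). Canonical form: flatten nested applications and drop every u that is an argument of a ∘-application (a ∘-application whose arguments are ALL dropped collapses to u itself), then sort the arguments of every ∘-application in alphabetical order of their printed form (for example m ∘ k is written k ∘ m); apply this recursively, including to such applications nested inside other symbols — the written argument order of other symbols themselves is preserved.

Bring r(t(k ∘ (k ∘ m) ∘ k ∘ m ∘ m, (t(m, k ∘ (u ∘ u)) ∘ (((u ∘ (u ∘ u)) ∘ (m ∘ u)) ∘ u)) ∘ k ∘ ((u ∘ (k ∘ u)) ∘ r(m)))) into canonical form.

Descend into:  (t(m, k ∘ (u ∘ u)) ∘ (((u ∘ (u ∘ u)) ∘ (m ∘ u)) ∘ u)) ∘ k ∘ ((u ∘ (k ∘ u)) ∘ r(m))
Un-nest:  t(m, k ∘ (u ∘ u)) ∘ u ∘ u ∘ u ∘ m ∘ u ∘ u ∘ k ∘ u ∘ k ∘ u ∘ r(m)
Simplify inside:  t(m, k ∘ (u ∘ u))  →  t(m, k)
Drop the unit:  drop u (×7)
Sort:  k ∘ k ∘ m ∘ r(m) ∘ t(m, k)
Reassemble:  r(t(k ∘ k ∘ k ∘ m ∘ m ∘ m, k ∘ k ∘ m ∘ r(m) ∘ t(m, k)))

Answer: r(t(k ∘ k ∘ k ∘ m ∘ m ∘ m, k ∘ k ∘ m ∘ r(m) ∘ t(m, k)))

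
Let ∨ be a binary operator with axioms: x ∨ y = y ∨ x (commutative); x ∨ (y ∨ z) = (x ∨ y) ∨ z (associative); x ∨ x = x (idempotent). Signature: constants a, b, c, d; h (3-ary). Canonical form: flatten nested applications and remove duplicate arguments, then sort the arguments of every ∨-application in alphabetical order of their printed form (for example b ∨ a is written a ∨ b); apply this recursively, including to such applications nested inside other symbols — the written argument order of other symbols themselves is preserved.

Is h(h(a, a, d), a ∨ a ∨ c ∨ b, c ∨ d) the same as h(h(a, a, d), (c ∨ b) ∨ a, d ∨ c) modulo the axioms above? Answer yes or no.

Answer: yes — both canonical forms are h(h(a, a, d), a ∨ b ∨ c, c ∨ d)

Derivation:
Left:  h(h(a, a, d), a ∨ a ∨ c ∨ b, c ∨ d)
  Work inside:  a ∨ a ∨ c ∨ b
  Idempotence:  drop duplicate a
  Order the arguments:  a ∨ b ∨ c
  Reassemble:  h(h(a, a, d), a ∨ b ∨ c, c ∨ d)
Right:  h(h(a, a, d), (c ∨ b) ∨ a, d ∨ c)
  Focus inside:  (c ∨ b) ∨ a
  Un-nest:  c ∨ b ∨ a
  Sort arguments:  a ∨ b ∨ c
  Put back:  h(h(a, a, d), a ∨ b ∨ c, c ∨ d)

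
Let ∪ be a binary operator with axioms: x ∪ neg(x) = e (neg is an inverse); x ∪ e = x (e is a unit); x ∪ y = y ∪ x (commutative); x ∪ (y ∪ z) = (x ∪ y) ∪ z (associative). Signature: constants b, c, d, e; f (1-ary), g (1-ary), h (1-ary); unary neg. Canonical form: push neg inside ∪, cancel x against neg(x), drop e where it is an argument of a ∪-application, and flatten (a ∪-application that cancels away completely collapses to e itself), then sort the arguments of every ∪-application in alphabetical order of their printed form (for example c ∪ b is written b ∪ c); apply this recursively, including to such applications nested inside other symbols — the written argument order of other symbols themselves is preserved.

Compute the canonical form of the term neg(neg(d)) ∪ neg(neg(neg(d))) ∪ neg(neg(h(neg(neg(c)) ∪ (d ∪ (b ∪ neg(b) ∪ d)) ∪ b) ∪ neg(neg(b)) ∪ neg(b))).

Push neg inside:  distribute neg over ∪ and collapse double neg
Cancel:  d cancels; b cancels
Combine occurrences:  h(b ∪ c ∪ d ∪ d)

Answer: h(b ∪ c ∪ d ∪ d)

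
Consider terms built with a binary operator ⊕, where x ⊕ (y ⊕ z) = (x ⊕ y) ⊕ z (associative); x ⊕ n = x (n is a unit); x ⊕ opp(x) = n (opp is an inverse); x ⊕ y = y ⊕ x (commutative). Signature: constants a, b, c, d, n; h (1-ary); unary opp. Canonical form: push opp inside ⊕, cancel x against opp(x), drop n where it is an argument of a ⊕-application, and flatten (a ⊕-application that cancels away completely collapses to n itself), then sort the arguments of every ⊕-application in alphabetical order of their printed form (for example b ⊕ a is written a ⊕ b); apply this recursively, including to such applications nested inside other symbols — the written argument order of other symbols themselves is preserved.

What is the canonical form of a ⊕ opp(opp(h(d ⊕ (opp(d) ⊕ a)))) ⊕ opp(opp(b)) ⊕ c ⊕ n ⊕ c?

Push opp inside:  distribute opp over ⊕ and collapse double opp
Combine occurrences:  a ⊕ h(a) ⊕ b ⊕ c ⊕ c
Sort:  a ⊕ b ⊕ c ⊕ c ⊕ h(a)

Answer: a ⊕ b ⊕ c ⊕ c ⊕ h(a)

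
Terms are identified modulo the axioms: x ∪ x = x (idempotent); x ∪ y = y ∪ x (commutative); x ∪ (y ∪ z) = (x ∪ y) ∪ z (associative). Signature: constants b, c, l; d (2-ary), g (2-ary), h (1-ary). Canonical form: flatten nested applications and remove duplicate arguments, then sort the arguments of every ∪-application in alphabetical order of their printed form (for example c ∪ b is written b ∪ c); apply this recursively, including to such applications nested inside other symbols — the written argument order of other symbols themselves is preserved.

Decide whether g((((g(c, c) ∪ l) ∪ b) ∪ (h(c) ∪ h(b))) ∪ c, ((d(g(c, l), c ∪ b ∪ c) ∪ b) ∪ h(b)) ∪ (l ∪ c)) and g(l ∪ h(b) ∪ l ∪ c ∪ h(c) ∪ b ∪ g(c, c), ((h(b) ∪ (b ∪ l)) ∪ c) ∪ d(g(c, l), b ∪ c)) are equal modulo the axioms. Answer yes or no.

Left:  g((((g(c, c) ∪ l) ∪ b) ∪ (h(c) ∪ h(b))) ∪ c, ((d(g(c, l), c ∪ b ∪ c) ∪ b) ∪ h(b)) ∪ (l ∪ c))
  Focus inside:  ((d(g(c, l), c ∪ b ∪ c) ∪ b) ∪ h(b)) ∪ (l ∪ c)
  Un-nest:  d(g(c, l), c ∪ b ∪ c) ∪ b ∪ h(b) ∪ l ∪ c
  Canonicalize subterm:  d(g(c, l), c ∪ b ∪ c)  →  d(g(c, l), b ∪ c)
  Sort arguments:  b ∪ c ∪ d(g(c, l), b ∪ c) ∪ h(b) ∪ l
  Put back:  g(b ∪ c ∪ g(c, c) ∪ h(b) ∪ h(c) ∪ l, b ∪ c ∪ d(g(c, l), b ∪ c) ∪ h(b) ∪ l)
Right:  g(l ∪ h(b) ∪ l ∪ c ∪ h(c) ∪ b ∪ g(c, c), ((h(b) ∪ (b ∪ l)) ∪ c) ∪ d(g(c, l), b ∪ c))
  Focus inside:  ((h(b) ∪ (b ∪ l)) ∪ c) ∪ d(g(c, l), b ∪ c)
  Merge nested applications:  h(b) ∪ b ∪ l ∪ c ∪ d(g(c, l), b ∪ c)
  Sort arguments:  b ∪ c ∪ d(g(c, l), b ∪ c) ∪ h(b) ∪ l
  Put back:  g(b ∪ c ∪ g(c, c) ∪ h(b) ∪ h(c) ∪ l, b ∪ c ∪ d(g(c, l), b ∪ c) ∪ h(b) ∪ l)

Answer: yes — both canonical forms are g(b ∪ c ∪ g(c, c) ∪ h(b) ∪ h(c) ∪ l, b ∪ c ∪ d(g(c, l), b ∪ c) ∪ h(b) ∪ l)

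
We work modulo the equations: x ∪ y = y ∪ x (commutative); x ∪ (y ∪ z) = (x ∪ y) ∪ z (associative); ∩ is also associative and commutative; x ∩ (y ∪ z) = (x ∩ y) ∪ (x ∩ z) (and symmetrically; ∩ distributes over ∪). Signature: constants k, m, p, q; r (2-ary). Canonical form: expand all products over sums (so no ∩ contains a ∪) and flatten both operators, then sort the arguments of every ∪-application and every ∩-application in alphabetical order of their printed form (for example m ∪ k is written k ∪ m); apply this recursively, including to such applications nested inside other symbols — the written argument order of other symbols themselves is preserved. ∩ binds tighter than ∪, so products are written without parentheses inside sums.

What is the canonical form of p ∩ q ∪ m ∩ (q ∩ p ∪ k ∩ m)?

Answer: k ∩ m ∩ m ∪ m ∩ p ∩ q ∪ p ∩ q

Derivation:
Distribute:  p ∩ q ∪ m ∩ p ∩ q ∪ k ∩ m ∩ m
Sort arguments:  k ∩ m ∩ m ∪ m ∩ p ∩ q ∪ p ∩ q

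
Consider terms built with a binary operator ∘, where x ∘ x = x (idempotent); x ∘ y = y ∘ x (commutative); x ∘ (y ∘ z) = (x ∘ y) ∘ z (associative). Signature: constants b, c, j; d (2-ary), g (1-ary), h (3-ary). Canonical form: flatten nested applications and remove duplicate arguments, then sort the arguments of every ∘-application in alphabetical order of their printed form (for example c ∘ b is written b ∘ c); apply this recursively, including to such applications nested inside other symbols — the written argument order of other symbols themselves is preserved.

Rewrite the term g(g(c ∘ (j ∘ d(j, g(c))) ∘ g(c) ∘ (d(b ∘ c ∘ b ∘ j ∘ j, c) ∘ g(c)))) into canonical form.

Answer: g(g(c ∘ d(b ∘ c ∘ j, c) ∘ d(j, g(c)) ∘ g(c) ∘ j))

Derivation:
Descend into:  c ∘ (j ∘ d(j, g(c))) ∘ g(c) ∘ (d(b ∘ c ∘ b ∘ j ∘ j, c) ∘ g(c))
Flatten:  c ∘ j ∘ d(j, g(c)) ∘ g(c) ∘ d(b ∘ c ∘ b ∘ j ∘ j, c) ∘ g(c)
Canonicalize subterm:  d(b ∘ c ∘ b ∘ j ∘ j, c)  →  d(b ∘ c ∘ j, c)
Drop duplicates:  drop duplicate g(c)
Sort arguments:  c ∘ d(b ∘ c ∘ j, c) ∘ d(j, g(c)) ∘ g(c) ∘ j
Rebuild:  g(g(c ∘ d(b ∘ c ∘ j, c) ∘ d(j, g(c)) ∘ g(c) ∘ j))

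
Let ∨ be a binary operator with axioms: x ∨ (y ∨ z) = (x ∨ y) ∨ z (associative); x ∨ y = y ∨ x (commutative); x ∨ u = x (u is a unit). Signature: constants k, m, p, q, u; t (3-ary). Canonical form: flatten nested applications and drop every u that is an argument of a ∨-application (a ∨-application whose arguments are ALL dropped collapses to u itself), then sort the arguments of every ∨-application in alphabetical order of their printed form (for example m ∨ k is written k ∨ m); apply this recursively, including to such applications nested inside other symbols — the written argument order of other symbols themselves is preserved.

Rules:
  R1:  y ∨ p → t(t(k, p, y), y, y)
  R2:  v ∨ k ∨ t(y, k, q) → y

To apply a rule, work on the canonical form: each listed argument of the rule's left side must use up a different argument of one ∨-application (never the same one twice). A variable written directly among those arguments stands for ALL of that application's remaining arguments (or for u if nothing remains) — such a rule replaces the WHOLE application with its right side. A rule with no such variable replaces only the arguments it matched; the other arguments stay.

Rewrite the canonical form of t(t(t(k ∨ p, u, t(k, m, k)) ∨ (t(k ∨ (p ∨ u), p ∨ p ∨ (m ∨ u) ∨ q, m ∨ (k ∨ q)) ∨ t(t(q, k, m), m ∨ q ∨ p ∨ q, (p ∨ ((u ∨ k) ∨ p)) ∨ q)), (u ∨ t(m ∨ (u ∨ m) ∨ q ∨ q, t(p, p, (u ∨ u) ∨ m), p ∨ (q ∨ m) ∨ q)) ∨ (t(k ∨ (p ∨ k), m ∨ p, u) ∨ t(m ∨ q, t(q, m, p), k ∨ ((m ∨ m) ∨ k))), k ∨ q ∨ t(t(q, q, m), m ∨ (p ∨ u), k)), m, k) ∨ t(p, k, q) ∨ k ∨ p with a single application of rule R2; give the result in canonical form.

Canonical form:  k ∨ p ∨ t(p, k, q) ∨ t(t(t(k ∨ p, m ∨ p ∨ p ∨ q, k ∨ m ∨ q) ∨ t(k ∨ p, u, t(k, m, k)) ∨ t(t(q, k, m), m ∨ p ∨ q ∨ q, k ∨ p ∨ p ∨ q), t(k ∨ k ∨ p, m ∨ p, u) ∨ t(m ∨ m ∨ q ∨ q, t(p, p, m), m ∨ p ∨ q ∨ q) ∨ t(m ∨ q, t(q, m, p), k ∨ k ∨ m ∨ m), k ∨ q ∨ t(t(q, q, m), m ∨ p, k)), m, k)
Match R2:  consume k, t(p, k, q);  v := p ∨ t(t(t(k ∨ p, m ∨ p ∨ p ∨ q, k ∨ m ∨ q) ∨ t(k ∨ p, u, t(k, m, k)) ∨ t(t(q, k, m), m ∨ p ∨ q ∨ q, k ∨ p ∨ p ∨ q), t(k ∨ k ∨ p, m ∨ p, u) ∨ t(m ∨ m ∨ q ∨ q, t(p, p, m), m ∨ p ∨ q ∨ q) ∨ t(m ∨ q, t(q, m, p), k ∨ k ∨ m ∨ m), k ∨ q ∨ t(t(q, q, m), m ∨ p, k)), m, k), y := p
The extension variable absorbs all remaining arguments, so the whole application is rewritten.
New term:  p

Answer: p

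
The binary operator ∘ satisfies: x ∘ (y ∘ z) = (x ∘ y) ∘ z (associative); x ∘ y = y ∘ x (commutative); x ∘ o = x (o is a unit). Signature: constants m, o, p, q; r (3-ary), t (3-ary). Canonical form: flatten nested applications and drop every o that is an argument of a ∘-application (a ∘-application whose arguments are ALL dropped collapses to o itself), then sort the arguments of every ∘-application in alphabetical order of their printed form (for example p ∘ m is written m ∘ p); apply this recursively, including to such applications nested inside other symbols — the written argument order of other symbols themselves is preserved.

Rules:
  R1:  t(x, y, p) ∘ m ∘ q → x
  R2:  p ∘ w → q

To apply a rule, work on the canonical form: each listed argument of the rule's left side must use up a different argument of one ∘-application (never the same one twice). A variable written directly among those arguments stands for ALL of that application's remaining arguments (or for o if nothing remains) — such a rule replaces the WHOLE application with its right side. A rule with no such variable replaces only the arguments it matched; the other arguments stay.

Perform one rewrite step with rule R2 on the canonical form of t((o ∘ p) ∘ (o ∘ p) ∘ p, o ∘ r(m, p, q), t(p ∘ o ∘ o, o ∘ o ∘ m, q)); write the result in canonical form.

Answer: t(q, r(m, p, q), t(p, m, q))

Derivation:
Canonical form:  t(p ∘ p ∘ p, r(m, p, q), t(p, m, q))
Apply R2:  consuming p;  w := p ∘ p
Every leftover argument binds to the variable; the entire application is replaced.
New term:  t(q, r(m, p, q), t(p, m, q))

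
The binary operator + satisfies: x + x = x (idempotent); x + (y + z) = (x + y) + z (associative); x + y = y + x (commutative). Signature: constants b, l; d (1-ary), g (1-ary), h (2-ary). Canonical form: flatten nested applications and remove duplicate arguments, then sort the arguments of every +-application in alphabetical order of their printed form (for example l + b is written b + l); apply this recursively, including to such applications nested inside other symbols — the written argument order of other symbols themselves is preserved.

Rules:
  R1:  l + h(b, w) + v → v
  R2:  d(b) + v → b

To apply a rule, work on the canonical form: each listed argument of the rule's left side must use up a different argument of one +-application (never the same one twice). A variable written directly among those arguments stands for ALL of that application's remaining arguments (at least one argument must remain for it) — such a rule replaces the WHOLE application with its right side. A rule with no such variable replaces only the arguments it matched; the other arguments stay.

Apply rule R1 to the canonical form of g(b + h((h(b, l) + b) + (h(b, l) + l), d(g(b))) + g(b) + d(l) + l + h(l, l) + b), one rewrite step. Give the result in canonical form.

Answer: g(b + d(l) + g(b) + h(b, d(g(b))) + h(l, l) + l)

Derivation:
Canonical form:  g(b + d(l) + g(b) + h(b + h(b, l) + l, d(g(b))) + h(l, l) + l)
Match R1:  consume h(b, l), l;  v := b, w := l
Every leftover argument binds to the variable; the entire application is replaced.
New term:  g(b + d(l) + g(b) + h(b, d(g(b))) + h(l, l) + l)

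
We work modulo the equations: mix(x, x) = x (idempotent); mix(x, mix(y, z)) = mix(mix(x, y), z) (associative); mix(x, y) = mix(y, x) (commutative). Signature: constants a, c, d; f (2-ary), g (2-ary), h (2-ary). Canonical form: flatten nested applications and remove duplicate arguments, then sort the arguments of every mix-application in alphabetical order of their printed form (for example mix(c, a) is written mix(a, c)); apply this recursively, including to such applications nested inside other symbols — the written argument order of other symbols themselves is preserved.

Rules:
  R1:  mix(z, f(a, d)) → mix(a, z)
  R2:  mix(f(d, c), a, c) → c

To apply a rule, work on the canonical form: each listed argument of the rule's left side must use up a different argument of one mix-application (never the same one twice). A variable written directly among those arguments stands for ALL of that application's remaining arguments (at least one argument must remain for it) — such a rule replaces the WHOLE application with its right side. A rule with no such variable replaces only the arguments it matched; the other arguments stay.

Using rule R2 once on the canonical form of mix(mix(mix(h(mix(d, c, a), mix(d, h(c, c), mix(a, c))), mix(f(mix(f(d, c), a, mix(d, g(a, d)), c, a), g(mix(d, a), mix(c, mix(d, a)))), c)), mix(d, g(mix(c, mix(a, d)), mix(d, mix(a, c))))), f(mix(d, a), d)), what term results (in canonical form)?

Canonical form:  mix(c, d, f(mix(a, c, d, f(d, c), g(a, d)), g(mix(a, d), mix(a, c, d))), f(mix(a, d), d), g(mix(a, c, d), mix(a, c, d)), h(mix(a, c, d), mix(a, c, d, h(c, c))))
Apply R2:  consuming a, c, f(d, c)
Giving:  mix(c, d, f(mix(a, d), d), f(mix(c, d, g(a, d)), g(mix(a, d), mix(a, c, d))), g(mix(a, c, d), mix(a, c, d)), h(mix(a, c, d), mix(a, c, d, h(c, c))))

Answer: mix(c, d, f(mix(a, d), d), f(mix(c, d, g(a, d)), g(mix(a, d), mix(a, c, d))), g(mix(a, c, d), mix(a, c, d)), h(mix(a, c, d), mix(a, c, d, h(c, c))))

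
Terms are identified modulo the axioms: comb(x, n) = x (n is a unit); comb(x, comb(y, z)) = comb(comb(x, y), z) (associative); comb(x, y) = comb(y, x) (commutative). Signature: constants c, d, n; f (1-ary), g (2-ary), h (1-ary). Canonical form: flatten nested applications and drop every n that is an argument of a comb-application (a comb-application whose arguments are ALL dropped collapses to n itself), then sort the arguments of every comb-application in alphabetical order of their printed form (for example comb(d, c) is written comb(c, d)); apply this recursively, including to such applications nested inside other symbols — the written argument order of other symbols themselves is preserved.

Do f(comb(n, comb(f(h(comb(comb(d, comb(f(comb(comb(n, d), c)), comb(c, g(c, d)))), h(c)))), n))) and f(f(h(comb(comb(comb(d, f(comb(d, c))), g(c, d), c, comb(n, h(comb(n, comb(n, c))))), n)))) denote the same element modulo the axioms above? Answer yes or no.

Answer: yes — both canonical forms are f(f(h(comb(c, d, f(comb(c, d)), g(c, d), h(c)))))

Derivation:
Left:  f(comb(n, comb(f(h(comb(comb(d, comb(f(comb(comb(n, d), c)), comb(c, g(c, d)))), h(c)))), n)))
  Focus inside:  comb(n, comb(f(h(comb(comb(d, comb(f(comb(comb(n, d), c)), comb(c, g(c, d)))), h(c)))), n))
  Flatten:  comb(n, f(h(comb(comb(d, comb(f(comb(comb(n, d), c)), comb(c, g(c, d)))), h(c)))), n)
  Inside:  f(h(comb(comb(d, comb(f(comb(comb(n, d), c)), comb(c, g(c, d)))), h(c))))  →  f(h(comb(c, d, f(comb(c, d)), g(c, d), h(c))))
  Unit:  drop n (×2)
  Order the arguments:  f(h(comb(c, d, f(comb(c, d)), g(c, d), h(c))))
  Reassemble:  f(f(h(comb(c, d, f(comb(c, d)), g(c, d), h(c)))))
Right:  f(f(h(comb(comb(comb(d, f(comb(d, c))), g(c, d), c, comb(n, h(comb(n, comb(n, c))))), n))))
  Descend into:  comb(comb(comb(d, f(comb(d, c))), g(c, d), c, comb(n, h(comb(n, comb(n, c))))), n)
  Merge nested applications:  comb(d, f(comb(d, c)), g(c, d), c, n, h(comb(n, comb(n, c))), n)
  Inside:  f(comb(d, c))  →  f(comb(c, d))
  Simplify inside:  h(comb(n, comb(n, c)))  →  h(c)
  Unit:  drop n (×2)
  Order the arguments:  comb(c, d, f(comb(c, d)), g(c, d), h(c))
  Reassemble:  f(f(h(comb(c, d, f(comb(c, d)), g(c, d), h(c)))))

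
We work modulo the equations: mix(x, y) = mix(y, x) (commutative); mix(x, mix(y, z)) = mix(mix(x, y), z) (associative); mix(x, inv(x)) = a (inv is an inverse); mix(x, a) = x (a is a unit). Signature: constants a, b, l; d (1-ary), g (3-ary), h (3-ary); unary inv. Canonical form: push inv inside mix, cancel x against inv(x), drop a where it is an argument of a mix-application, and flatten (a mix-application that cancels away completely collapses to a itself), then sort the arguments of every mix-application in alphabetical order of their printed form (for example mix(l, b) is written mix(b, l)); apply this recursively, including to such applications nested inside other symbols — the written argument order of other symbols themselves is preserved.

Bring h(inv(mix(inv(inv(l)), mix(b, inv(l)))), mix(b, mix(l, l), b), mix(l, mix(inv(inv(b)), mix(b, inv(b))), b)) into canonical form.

Answer: h(inv(b), mix(b, b, l, l), mix(b, b, l))

Derivation:
Focus inside:  mix(l, mix(inv(inv(b)), mix(b, inv(b))), b)
Push inv inside:  distribute inv over mix and collapse double inv
Collect:  mix(l, b, b)
Sort:  mix(b, b, l)
Reassemble:  h(inv(b), mix(b, b, l, l), mix(b, b, l))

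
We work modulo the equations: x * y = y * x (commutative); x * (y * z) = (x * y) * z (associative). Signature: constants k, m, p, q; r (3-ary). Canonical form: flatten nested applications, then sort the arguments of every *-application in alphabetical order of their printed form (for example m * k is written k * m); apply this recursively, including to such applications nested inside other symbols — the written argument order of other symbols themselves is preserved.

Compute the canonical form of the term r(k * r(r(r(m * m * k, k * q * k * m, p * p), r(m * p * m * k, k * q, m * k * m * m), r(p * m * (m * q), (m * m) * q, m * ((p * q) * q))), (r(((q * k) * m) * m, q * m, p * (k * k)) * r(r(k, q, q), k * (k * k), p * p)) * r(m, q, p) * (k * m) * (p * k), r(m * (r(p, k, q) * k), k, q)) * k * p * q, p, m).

Answer: r(k * k * p * q * r(r(r(k * m * m, k * k * m * q, p * p), r(k * m * m * p, k * q, k * m * m * m), r(m * m * p * q, m * m * q, m * p * q * q)), k * k * m * p * r(k * m * m * q, m * q, k * k * p) * r(m, q, p) * r(r(k, q, q), k * k * k, p * p), r(k * m * r(p, k, q), k, q)), p, m)

Derivation:
Work inside:  k * r(r(r(m * m * k, k * q * k * m, p * p), r(m * p * m * k, k * q, m * k * m * m), r(p * m * (m * q), (m * m) * q, m * ((p * q) * q))), (r(((q * k) * m) * m, q * m, p * (k * k)) * r(r(k, q, q), k * (k * k), p * p)) * r(m, q, p) * (k * m) * (p * k), r(m * (r(p, k, q) * k), k, q)) * k * p * q
Inside:  r(r(r(m * m * k, k * q * k * m, p * p), r(m * p * m * k, k * q, m * k * m * m), r(p * m * (m * q), (m * m) * q, m * ((p * q) * q))), (r(((q * k) * m) * m, q * m, p * (k * k)) * r(r(k, q, q), k * (k * k), p * p)) * r(m, q, p) * (k * m) * (p * k), r(m * (r(p, k, q) * k), k, q))  →  r(r(r(k * m * m, k * k * m * q, p * p), r(k * m * m * p, k * q, k * m * m * m), r(m * m * p * q, m * m * q, m * p * q * q)), k * k * m * p * r(k * m * m * q, m * q, k * k * p) * r(m, q, p) * r(r(k, q, q), k * k * k, p * p), r(k * m * r(p, k, q), k, q))
Sort arguments:  k * k * p * q * r(r(r(k * m * m, k * k * m * q, p * p), r(k * m * m * p, k * q, k * m * m * m), r(m * m * p * q, m * m * q, m * p * q * q)), k * k * m * p * r(k * m * m * q, m * q, k * k * p) * r(m, q, p) * r(r(k, q, q), k * k * k, p * p), r(k * m * r(p, k, q), k, q))
Put back:  r(k * k * p * q * r(r(r(k * m * m, k * k * m * q, p * p), r(k * m * m * p, k * q, k * m * m * m), r(m * m * p * q, m * m * q, m * p * q * q)), k * k * m * p * r(k * m * m * q, m * q, k * k * p) * r(m, q, p) * r(r(k, q, q), k * k * k, p * p), r(k * m * r(p, k, q), k, q)), p, m)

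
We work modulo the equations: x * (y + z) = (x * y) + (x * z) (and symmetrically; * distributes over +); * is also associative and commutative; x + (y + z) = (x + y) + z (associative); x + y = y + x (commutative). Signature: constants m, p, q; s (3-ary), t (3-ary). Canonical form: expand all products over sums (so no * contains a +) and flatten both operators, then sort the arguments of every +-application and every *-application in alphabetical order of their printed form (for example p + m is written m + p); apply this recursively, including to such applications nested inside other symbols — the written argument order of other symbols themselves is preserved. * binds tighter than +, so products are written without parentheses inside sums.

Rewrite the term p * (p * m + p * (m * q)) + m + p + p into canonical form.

Answer: m + m * p * p + m * p * p * q + p + p

Derivation:
Expand products over sums:  m * p * p + m * p * p * q + m + p + p
Sort:  m + m * p * p + m * p * p * q + p + p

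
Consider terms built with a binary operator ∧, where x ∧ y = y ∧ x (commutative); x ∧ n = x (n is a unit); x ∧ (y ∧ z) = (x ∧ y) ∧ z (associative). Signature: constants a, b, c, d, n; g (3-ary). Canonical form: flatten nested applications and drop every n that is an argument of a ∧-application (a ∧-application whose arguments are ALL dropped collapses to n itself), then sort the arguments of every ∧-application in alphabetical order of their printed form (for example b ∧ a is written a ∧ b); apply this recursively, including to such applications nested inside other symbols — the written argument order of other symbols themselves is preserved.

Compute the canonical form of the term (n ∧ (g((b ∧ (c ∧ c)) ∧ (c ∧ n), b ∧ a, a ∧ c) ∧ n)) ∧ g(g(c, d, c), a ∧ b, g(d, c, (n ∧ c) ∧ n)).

Merge nested applications:  n ∧ g((b ∧ (c ∧ c)) ∧ (c ∧ n), b ∧ a, a ∧ c) ∧ n ∧ g(g(c, d, c), a ∧ b, g(d, c, (n ∧ c) ∧ n))
Simplify inside:  g((b ∧ (c ∧ c)) ∧ (c ∧ n), b ∧ a, a ∧ c)  →  g(b ∧ c ∧ c ∧ c, a ∧ b, a ∧ c)
Simplify inside:  g(g(c, d, c), a ∧ b, g(d, c, (n ∧ c) ∧ n))  →  g(g(c, d, c), a ∧ b, g(d, c, c))
Units out:  drop n (×2)
Sort:  g(b ∧ c ∧ c ∧ c, a ∧ b, a ∧ c) ∧ g(g(c, d, c), a ∧ b, g(d, c, c))

Answer: g(b ∧ c ∧ c ∧ c, a ∧ b, a ∧ c) ∧ g(g(c, d, c), a ∧ b, g(d, c, c))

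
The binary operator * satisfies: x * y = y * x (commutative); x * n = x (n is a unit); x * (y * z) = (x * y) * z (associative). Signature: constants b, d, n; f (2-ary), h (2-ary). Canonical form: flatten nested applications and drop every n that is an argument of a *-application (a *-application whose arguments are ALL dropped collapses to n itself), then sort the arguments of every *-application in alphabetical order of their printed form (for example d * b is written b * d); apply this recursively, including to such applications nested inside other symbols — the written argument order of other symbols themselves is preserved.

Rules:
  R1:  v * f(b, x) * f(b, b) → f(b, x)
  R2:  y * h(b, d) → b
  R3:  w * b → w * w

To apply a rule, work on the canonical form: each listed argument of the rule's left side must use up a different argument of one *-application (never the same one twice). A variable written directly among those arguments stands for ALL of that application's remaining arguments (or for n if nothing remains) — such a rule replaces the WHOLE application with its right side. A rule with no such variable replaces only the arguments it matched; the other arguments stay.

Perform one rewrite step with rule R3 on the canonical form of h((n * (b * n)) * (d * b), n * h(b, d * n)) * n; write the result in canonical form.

Canonical form:  h(b * b * d, h(b, d))
Match R3:  consume b;  w := b * d
Every leftover argument binds to the variable; the entire application is replaced.
Result:  h(b * b * d * d, h(b, d))

Answer: h(b * b * d * d, h(b, d))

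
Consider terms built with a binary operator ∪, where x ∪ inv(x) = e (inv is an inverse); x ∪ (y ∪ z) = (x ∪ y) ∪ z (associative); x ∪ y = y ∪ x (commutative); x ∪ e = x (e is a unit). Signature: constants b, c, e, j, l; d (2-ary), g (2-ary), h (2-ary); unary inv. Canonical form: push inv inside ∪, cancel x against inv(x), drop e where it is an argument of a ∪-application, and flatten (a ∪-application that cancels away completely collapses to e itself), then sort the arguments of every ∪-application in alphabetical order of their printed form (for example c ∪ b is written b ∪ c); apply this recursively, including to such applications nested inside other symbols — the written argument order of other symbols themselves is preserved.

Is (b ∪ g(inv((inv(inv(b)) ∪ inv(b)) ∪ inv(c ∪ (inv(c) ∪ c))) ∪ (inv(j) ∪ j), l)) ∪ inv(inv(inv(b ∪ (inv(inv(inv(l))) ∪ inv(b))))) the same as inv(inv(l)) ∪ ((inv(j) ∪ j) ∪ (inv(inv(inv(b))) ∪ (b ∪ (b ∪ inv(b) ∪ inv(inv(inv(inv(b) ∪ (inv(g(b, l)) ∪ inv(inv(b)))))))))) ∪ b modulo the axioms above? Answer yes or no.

Answer: no — b ∪ g(c, l) ∪ l vs b ∪ g(b, l) ∪ l

Derivation:
Left:  (b ∪ g(inv((inv(inv(b)) ∪ inv(b)) ∪ inv(c ∪ (inv(c) ∪ c))) ∪ (inv(j) ∪ j), l)) ∪ inv(inv(inv(b ∪ (inv(inv(inv(l))) ∪ inv(b)))))
  Push inv inside:  distribute inv over ∪ and collapse double inv
  Collect:  b ∪ g(c, l) ∪ l
Right:  inv(inv(l)) ∪ ((inv(j) ∪ j) ∪ (inv(inv(inv(b))) ∪ (b ∪ (b ∪ inv(b) ∪ inv(inv(inv(inv(b) ∪ (inv(g(b, l)) ∪ inv(inv(b)))))))))) ∪ b
  Push inv inside:  distribute inv over ∪ and collapse double inv
  Inverses cancel:  j cancels
  Collect:  l ∪ b ∪ g(b, l)
  Sort:  b ∪ g(b, l) ∪ l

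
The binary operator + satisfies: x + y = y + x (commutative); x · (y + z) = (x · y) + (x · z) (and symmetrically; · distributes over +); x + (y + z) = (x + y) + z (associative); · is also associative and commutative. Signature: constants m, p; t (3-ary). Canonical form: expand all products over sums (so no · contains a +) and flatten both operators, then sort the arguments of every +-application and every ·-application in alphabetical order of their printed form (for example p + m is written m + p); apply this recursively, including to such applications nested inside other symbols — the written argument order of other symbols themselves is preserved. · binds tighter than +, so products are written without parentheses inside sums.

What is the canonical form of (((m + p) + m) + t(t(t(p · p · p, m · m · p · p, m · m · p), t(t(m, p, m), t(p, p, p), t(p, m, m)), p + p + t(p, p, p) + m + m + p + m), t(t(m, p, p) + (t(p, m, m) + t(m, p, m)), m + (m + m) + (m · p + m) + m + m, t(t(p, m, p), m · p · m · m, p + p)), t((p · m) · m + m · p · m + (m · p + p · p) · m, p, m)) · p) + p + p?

Expand products over sums:  m + p + m + p · t(t(t(p · p · p, m · m · p · p, m · m · p), t(t(m, p, m), t(p, p, p), t(p, m, m)), m + m + m + p + p + p + t(p, p, p)), t(t(m, p, m) + t(m, p, p) + t(p, m, m), m + m + m + m + m + m + m · p, t(t(p, m, p), m · m · m · p, p + p)), t(m · m · p + m · m · p + m · m · p + m · p · p, p, m)) + p + p
Sort:  m + m + p + p + p + p · t(t(t(p · p · p, m · m · p · p, m · m · p), t(t(m, p, m), t(p, p, p), t(p, m, m)), m + m + m + p + p + p + t(p, p, p)), t(t(m, p, m) + t(m, p, p) + t(p, m, m), m + m + m + m + m + m + m · p, t(t(p, m, p), m · m · m · p, p + p)), t(m · m · p + m · m · p + m · m · p + m · p · p, p, m))

Answer: m + m + p + p + p + p · t(t(t(p · p · p, m · m · p · p, m · m · p), t(t(m, p, m), t(p, p, p), t(p, m, m)), m + m + m + p + p + p + t(p, p, p)), t(t(m, p, m) + t(m, p, p) + t(p, m, m), m + m + m + m + m + m + m · p, t(t(p, m, p), m · m · m · p, p + p)), t(m · m · p + m · m · p + m · m · p + m · p · p, p, m))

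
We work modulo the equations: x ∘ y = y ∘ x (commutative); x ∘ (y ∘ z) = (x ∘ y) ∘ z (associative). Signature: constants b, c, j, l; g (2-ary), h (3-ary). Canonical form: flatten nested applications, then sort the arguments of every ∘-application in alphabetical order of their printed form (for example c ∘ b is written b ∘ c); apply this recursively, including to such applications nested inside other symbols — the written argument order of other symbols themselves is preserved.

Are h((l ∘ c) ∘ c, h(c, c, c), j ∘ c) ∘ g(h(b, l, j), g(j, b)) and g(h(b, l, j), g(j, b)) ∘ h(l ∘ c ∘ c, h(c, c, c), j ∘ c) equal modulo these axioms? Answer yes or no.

Answer: yes — both canonical forms are g(h(b, l, j), g(j, b)) ∘ h(c ∘ c ∘ l, h(c, c, c), c ∘ j)

Derivation:
Left:  h((l ∘ c) ∘ c, h(c, c, c), j ∘ c) ∘ g(h(b, l, j), g(j, b))
  Inside:  h((l ∘ c) ∘ c, h(c, c, c), j ∘ c)  →  h(c ∘ c ∘ l, h(c, c, c), c ∘ j)
  Sort arguments:  g(h(b, l, j), g(j, b)) ∘ h(c ∘ c ∘ l, h(c, c, c), c ∘ j)
Right:  g(h(b, l, j), g(j, b)) ∘ h(l ∘ c ∘ c, h(c, c, c), j ∘ c)
  Inside:  h(l ∘ c ∘ c, h(c, c, c), j ∘ c)  →  h(c ∘ c ∘ l, h(c, c, c), c ∘ j)
  Order the arguments:  g(h(b, l, j), g(j, b)) ∘ h(c ∘ c ∘ l, h(c, c, c), c ∘ j)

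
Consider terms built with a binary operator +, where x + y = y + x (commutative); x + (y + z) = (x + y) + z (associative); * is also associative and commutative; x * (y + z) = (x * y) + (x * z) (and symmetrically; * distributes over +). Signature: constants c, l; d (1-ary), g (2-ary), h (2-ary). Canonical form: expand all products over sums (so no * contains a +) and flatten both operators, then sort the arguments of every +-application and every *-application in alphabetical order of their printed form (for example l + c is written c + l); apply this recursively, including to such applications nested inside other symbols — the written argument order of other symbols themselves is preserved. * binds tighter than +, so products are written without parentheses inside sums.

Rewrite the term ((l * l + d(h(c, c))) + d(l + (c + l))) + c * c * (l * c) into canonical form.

Answer: c * c * c * l + d(c + l + l) + d(h(c, c)) + l * l

Derivation:
Merge nested applications:  l * l + d(h(c, c)) + d(c + l + l) + c * c * c * l
Sort arguments:  c * c * c * l + d(c + l + l) + d(h(c, c)) + l * l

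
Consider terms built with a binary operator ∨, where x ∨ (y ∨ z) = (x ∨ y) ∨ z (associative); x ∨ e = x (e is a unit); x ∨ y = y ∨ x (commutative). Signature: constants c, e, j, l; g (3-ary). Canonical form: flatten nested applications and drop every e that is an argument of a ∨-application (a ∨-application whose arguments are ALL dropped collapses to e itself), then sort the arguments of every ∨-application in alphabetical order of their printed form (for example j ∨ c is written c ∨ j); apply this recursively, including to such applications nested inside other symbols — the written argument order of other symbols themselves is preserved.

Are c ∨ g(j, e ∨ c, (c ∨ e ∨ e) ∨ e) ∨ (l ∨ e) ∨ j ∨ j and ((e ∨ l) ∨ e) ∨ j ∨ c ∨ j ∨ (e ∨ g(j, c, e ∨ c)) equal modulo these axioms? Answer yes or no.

Left:  c ∨ g(j, e ∨ c, (c ∨ e ∨ e) ∨ e) ∨ (l ∨ e) ∨ j ∨ j
  Un-nest:  c ∨ g(j, e ∨ c, (c ∨ e ∨ e) ∨ e) ∨ l ∨ e ∨ j ∨ j
  Inside:  g(j, e ∨ c, (c ∨ e ∨ e) ∨ e)  →  g(j, c, c)
  Drop the unit:  drop e
  Sort arguments:  c ∨ g(j, c, c) ∨ j ∨ j ∨ l
Right:  ((e ∨ l) ∨ e) ∨ j ∨ c ∨ j ∨ (e ∨ g(j, c, e ∨ c))
  Merge nested applications:  e ∨ l ∨ e ∨ j ∨ c ∨ j ∨ e ∨ g(j, c, e ∨ c)
  Canonicalize subterm:  g(j, c, e ∨ c)  →  g(j, c, c)
  Drop the unit:  drop e (×3)
  Sort:  c ∨ g(j, c, c) ∨ j ∨ j ∨ l

Answer: yes — both canonical forms are c ∨ g(j, c, c) ∨ j ∨ j ∨ l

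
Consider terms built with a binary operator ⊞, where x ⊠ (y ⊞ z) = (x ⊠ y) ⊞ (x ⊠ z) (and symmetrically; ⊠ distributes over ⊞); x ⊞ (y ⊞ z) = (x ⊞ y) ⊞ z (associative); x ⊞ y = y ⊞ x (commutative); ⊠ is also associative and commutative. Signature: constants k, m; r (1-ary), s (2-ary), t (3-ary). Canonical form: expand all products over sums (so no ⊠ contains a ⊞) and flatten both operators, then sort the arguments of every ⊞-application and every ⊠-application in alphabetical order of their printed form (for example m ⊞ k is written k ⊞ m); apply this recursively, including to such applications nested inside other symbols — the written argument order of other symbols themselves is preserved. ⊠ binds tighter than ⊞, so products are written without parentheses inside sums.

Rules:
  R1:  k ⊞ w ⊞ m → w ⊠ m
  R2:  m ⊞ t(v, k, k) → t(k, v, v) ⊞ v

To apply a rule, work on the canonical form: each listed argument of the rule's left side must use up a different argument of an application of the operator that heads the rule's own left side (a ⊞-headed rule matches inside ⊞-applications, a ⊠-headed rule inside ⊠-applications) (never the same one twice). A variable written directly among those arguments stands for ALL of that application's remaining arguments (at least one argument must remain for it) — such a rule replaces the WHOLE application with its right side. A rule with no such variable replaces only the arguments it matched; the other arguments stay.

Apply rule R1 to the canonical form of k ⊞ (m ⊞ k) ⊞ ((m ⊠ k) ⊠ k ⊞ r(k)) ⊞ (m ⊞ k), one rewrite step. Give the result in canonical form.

Answer: k ⊠ k ⊠ m ⊠ m ⊞ k ⊠ m ⊞ k ⊠ m ⊞ m ⊠ m ⊞ m ⊠ r(k)

Derivation:
Canonical form:  k ⊞ k ⊞ k ⊞ k ⊠ k ⊠ m ⊞ m ⊞ m ⊞ r(k)
Match R1:  consume k, m;  w := k ⊞ k ⊞ k ⊠ k ⊠ m ⊞ m ⊞ r(k)
Every leftover argument binds to the variable; the entire application is replaced.
Giving:  k ⊠ k ⊠ m ⊠ m ⊞ k ⊠ m ⊞ k ⊠ m ⊞ m ⊠ m ⊞ m ⊠ r(k)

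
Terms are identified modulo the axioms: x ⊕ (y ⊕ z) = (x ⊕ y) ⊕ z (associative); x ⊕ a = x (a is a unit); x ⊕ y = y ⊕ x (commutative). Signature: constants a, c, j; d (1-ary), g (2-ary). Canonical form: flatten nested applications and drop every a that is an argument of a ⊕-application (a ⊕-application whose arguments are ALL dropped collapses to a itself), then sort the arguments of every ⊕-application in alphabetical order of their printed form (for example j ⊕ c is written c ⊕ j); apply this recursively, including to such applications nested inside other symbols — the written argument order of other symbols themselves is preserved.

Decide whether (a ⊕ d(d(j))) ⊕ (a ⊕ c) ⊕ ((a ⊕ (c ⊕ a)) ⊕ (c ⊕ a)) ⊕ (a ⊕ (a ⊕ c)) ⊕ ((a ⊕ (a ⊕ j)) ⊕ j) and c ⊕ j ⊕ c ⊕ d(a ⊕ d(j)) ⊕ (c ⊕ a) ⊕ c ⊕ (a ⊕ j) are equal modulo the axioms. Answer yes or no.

Answer: yes — both canonical forms are c ⊕ c ⊕ c ⊕ c ⊕ d(d(j)) ⊕ j ⊕ j

Derivation:
Left:  (a ⊕ d(d(j))) ⊕ (a ⊕ c) ⊕ ((a ⊕ (c ⊕ a)) ⊕ (c ⊕ a)) ⊕ (a ⊕ (a ⊕ c)) ⊕ ((a ⊕ (a ⊕ j)) ⊕ j)
  Un-nest:  a ⊕ d(d(j)) ⊕ a ⊕ c ⊕ a ⊕ c ⊕ a ⊕ c ⊕ a ⊕ a ⊕ a ⊕ c ⊕ a ⊕ a ⊕ j ⊕ j
  Units out:  drop a (×9)
  Sort arguments:  c ⊕ c ⊕ c ⊕ c ⊕ d(d(j)) ⊕ j ⊕ j
Right:  c ⊕ j ⊕ c ⊕ d(a ⊕ d(j)) ⊕ (c ⊕ a) ⊕ c ⊕ (a ⊕ j)
  Un-nest:  c ⊕ j ⊕ c ⊕ d(a ⊕ d(j)) ⊕ c ⊕ a ⊕ c ⊕ a ⊕ j
  Canonicalize subterm:  d(a ⊕ d(j))  →  d(d(j))
  Unit:  drop a (×2)
  Sort arguments:  c ⊕ c ⊕ c ⊕ c ⊕ d(d(j)) ⊕ j ⊕ j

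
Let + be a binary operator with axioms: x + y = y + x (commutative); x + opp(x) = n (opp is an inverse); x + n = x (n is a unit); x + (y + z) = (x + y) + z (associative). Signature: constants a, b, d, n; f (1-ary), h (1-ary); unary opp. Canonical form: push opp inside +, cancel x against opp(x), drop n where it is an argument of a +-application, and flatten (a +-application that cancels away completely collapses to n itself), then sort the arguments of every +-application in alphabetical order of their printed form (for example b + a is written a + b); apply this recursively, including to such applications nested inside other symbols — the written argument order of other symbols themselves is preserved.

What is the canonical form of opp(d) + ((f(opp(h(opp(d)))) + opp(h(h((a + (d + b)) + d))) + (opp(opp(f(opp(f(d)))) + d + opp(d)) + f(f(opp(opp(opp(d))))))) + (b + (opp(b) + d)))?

Push opp inside:  distribute opp over + and collapse double opp
Cancel:  d cancels; b cancels
Collect:  f(opp(h(opp(d)))) + opp(h(h(a + b + d + d))) + f(opp(f(d))) + f(f(opp(d)))
Order the arguments:  f(f(opp(d))) + f(opp(f(d))) + f(opp(h(opp(d)))) + opp(h(h(a + b + d + d)))

Answer: f(f(opp(d))) + f(opp(f(d))) + f(opp(h(opp(d)))) + opp(h(h(a + b + d + d)))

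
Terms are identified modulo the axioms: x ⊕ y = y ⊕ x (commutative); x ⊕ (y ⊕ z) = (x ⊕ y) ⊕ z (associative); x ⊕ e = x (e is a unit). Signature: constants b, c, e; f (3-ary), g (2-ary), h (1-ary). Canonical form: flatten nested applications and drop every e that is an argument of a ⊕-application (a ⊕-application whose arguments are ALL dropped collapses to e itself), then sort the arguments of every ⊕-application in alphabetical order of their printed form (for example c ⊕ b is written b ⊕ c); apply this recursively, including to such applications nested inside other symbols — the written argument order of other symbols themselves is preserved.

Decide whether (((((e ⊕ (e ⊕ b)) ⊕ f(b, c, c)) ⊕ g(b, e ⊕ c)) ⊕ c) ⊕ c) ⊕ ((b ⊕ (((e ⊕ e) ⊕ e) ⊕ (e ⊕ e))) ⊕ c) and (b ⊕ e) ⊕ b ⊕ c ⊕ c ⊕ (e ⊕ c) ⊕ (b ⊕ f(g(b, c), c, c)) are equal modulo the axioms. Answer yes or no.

Answer: no — b ⊕ b ⊕ c ⊕ c ⊕ c ⊕ f(b, c, c) ⊕ g(b, c) vs b ⊕ b ⊕ b ⊕ c ⊕ c ⊕ c ⊕ f(g(b, c), c, c)

Derivation:
Left:  (((((e ⊕ (e ⊕ b)) ⊕ f(b, c, c)) ⊕ g(b, e ⊕ c)) ⊕ c) ⊕ c) ⊕ ((b ⊕ (((e ⊕ e) ⊕ e) ⊕ (e ⊕ e))) ⊕ c)
  Un-nest:  e ⊕ e ⊕ b ⊕ f(b, c, c) ⊕ g(b, e ⊕ c) ⊕ c ⊕ c ⊕ b ⊕ e ⊕ e ⊕ e ⊕ e ⊕ e ⊕ c
  Simplify inside:  g(b, e ⊕ c)  →  g(b, c)
  Units out:  drop e (×7)
  Sort:  b ⊕ b ⊕ c ⊕ c ⊕ c ⊕ f(b, c, c) ⊕ g(b, c)
Right:  (b ⊕ e) ⊕ b ⊕ c ⊕ c ⊕ (e ⊕ c) ⊕ (b ⊕ f(g(b, c), c, c))
  Un-nest:  b ⊕ e ⊕ b ⊕ c ⊕ c ⊕ e ⊕ c ⊕ b ⊕ f(g(b, c), c, c)
  Units out:  drop e (×2)
  Order the arguments:  b ⊕ b ⊕ b ⊕ c ⊕ c ⊕ c ⊕ f(g(b, c), c, c)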